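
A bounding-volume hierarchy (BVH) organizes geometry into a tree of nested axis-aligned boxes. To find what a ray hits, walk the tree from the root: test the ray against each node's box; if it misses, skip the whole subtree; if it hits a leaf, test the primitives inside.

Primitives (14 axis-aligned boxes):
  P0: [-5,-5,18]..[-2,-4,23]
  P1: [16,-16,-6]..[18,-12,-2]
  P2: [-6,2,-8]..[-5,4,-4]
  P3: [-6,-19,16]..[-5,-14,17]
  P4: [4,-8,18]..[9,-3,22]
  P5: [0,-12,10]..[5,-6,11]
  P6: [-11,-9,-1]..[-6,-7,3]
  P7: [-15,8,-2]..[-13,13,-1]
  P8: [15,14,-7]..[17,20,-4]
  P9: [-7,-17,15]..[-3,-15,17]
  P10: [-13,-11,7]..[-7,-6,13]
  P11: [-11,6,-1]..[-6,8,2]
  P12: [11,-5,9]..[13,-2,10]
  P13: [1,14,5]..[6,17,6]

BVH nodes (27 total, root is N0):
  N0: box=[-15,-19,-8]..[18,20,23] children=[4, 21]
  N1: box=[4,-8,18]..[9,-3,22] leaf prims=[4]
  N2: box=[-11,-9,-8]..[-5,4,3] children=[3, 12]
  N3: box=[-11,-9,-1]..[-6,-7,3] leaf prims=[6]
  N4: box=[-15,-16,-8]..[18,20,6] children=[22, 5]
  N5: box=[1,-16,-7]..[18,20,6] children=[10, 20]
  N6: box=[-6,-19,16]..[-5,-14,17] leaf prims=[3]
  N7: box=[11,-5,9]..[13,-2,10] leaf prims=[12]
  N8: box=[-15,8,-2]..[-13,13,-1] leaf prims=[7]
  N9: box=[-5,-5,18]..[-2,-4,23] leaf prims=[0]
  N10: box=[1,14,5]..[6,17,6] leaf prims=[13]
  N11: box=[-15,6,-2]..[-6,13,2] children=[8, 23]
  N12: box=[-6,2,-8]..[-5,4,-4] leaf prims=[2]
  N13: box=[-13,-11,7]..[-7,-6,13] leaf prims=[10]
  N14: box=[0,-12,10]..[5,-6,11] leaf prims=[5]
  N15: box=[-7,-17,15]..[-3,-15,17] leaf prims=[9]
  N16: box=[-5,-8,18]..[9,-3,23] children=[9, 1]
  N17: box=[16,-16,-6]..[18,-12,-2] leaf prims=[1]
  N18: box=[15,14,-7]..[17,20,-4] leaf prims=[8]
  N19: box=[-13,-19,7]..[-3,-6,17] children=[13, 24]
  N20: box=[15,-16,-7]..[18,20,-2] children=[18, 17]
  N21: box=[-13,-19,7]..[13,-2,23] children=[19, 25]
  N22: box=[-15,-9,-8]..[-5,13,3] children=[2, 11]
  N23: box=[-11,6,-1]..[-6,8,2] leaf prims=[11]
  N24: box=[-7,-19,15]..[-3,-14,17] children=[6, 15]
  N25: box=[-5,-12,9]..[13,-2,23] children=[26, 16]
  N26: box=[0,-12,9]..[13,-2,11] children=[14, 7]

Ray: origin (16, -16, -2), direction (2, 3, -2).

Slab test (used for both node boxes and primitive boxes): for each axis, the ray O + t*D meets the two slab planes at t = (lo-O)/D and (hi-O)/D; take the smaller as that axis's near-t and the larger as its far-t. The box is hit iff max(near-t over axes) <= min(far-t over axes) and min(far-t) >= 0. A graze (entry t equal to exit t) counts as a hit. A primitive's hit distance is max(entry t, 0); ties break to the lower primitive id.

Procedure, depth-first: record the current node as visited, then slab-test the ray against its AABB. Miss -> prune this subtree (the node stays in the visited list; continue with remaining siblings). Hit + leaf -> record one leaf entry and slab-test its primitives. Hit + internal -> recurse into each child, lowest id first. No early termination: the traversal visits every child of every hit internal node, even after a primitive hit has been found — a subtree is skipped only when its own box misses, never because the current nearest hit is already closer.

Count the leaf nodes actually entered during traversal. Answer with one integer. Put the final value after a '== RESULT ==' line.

Walk:
N0 x:[-31/2,1] y:[-1,12] z:[-25/2,3] -> hit [-1,1], descend [4, 21]
  N4 x:[-31/2,1] y:[0,12] z:[-4,3] -> hit [0,1], descend [5, 22]
    N5 x:[-15/2,1] y:[0,12] z:[-4,5/2] -> hit [0,1], descend [10, 20]
      N10 x:[-15/2,-5] y:[10,11] z:[-4,-7/2] -> miss, prune
      N20 x:[-1/2,1] y:[0,12] z:[0,5/2] -> hit [0,1], descend [17, 18]
        N17 x:[0,1] y:[0,4/3] z:[0,2] -> hit [0,1] leaf, test {P1@t=0}
        N18 x:[-1/2,1/2] y:[10,12] z:[1,5/2] -> miss, prune
    N22 x:[-31/2,-21/2] y:[7/3,29/3] z:[-5/2,3] -> miss, prune
  N21 x:[-29/2,-3/2] y:[-1,14/3] z:[-25/2,-9/2] -> miss, prune

order=[0, 4, 5, 10, 20, 17, 18, 22, 21]  |boxes|=9  |leaves|=1  hit=P1

== RESULT ==
1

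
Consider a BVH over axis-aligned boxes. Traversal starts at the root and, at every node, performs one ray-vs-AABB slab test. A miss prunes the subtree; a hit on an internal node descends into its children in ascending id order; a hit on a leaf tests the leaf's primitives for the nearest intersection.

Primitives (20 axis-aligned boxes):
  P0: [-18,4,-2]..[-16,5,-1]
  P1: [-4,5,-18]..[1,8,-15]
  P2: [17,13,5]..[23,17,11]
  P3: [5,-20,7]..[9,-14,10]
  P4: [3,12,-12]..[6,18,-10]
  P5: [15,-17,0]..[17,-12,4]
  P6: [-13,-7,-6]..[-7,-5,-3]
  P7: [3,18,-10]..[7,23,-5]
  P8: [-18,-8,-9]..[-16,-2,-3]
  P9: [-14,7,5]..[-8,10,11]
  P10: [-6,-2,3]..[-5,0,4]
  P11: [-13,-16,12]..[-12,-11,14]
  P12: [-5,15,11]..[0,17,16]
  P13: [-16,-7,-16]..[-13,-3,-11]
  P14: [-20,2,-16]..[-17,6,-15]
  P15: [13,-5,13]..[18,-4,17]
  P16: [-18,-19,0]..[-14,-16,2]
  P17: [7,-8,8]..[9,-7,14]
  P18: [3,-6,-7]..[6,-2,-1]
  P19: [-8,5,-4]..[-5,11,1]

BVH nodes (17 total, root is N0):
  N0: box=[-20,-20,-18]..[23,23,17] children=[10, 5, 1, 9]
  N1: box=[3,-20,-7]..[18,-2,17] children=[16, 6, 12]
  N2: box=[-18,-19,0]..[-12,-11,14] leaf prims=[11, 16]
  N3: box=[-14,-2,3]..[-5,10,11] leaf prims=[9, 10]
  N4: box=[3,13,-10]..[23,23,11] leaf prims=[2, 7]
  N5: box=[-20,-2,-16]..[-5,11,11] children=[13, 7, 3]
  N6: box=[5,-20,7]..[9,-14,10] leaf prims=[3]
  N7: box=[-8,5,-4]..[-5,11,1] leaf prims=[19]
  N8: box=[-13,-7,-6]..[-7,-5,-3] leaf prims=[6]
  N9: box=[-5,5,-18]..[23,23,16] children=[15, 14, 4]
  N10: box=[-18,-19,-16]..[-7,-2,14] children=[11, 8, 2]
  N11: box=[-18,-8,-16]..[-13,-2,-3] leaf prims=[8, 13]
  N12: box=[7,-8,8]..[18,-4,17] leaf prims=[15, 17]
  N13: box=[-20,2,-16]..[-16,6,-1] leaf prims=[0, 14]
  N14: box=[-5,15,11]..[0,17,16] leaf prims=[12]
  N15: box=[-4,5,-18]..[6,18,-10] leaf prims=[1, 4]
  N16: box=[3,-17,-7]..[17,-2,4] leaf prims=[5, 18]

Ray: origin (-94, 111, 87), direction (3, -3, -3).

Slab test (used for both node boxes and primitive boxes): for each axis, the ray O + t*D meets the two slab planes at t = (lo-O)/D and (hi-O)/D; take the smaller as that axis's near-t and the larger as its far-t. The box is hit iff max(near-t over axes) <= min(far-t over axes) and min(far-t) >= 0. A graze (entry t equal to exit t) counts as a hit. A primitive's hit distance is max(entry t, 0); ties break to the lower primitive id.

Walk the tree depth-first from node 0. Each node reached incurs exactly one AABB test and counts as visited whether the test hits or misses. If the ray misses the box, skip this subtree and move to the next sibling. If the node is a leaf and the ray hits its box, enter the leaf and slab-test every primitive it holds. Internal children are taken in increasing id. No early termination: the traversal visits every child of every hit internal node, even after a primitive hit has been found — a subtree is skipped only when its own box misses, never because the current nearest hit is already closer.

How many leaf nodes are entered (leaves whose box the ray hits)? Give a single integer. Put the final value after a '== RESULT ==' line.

Trace the traversal:
N0 x:[74/3,39] y:[88/3,131/3] z:[70/3,35] -> hit [88/3,35], descend [1, 5, 9, 10]
  N1 x:[97/3,112/3] y:[113/3,131/3] z:[70/3,94/3] -> miss, prune
  N5 x:[74/3,89/3] y:[100/3,113/3] z:[76/3,103/3] -> miss, prune
  N9 x:[89/3,39] y:[88/3,106/3] z:[71/3,35] -> hit [89/3,35], descend [4, 14, 15]
    N4 x:[97/3,39] y:[88/3,98/3] z:[76/3,97/3] -> hit [97/3,97/3] leaf, test {P2(miss), P7(miss)}
    N14 x:[89/3,94/3] y:[94/3,32] z:[71/3,76/3] -> miss, prune
    N15 x:[30,100/3] y:[31,106/3] z:[97/3,35] -> hit [97/3,100/3] leaf, test {P1(miss), P4@t=97/3}
  N10 x:[76/3,29] y:[113/3,130/3] z:[73/3,103/3] -> miss, prune

Summary -> nodes [0, 1, 5, 9, 4, 14, 15, 10]; box-tests=8; leaf-entries=2; first=P4

== RESULT ==
2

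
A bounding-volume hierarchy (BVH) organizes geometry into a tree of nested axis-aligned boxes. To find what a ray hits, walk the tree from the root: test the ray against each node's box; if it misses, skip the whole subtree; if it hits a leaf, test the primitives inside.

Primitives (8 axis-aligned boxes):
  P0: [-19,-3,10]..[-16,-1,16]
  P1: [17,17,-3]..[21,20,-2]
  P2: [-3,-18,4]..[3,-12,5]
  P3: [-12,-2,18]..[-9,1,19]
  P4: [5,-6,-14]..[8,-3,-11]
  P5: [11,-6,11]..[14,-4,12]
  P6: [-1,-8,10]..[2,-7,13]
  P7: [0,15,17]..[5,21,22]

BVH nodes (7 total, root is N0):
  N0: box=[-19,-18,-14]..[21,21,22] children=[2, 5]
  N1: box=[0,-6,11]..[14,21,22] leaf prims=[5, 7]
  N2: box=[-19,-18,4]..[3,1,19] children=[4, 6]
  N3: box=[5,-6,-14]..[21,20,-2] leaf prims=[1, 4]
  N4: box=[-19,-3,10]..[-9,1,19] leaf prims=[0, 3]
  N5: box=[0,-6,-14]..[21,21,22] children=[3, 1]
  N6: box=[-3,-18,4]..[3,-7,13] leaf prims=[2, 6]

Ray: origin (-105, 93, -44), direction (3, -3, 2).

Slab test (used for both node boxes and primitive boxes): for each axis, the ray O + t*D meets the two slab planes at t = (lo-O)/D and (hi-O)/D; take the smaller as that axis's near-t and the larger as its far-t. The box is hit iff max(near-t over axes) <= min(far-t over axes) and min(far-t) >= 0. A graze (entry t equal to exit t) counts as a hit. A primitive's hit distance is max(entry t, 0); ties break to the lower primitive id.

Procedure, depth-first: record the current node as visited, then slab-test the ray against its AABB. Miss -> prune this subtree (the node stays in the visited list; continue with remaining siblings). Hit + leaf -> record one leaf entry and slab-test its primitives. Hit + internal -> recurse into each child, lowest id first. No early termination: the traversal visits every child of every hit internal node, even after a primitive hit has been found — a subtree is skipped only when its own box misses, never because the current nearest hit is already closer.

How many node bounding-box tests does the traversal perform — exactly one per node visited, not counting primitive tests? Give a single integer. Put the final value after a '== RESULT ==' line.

Trace the traversal:
N0 x:[86/3,42] y:[24,37] z:[15,33] -> hit [86/3,33], descend [2, 5]
  N2 x:[86/3,36] y:[92/3,37] z:[24,63/2] -> hit [92/3,63/2], descend [4, 6]
    N4 x:[86/3,32] y:[92/3,32] z:[27,63/2] -> hit [92/3,63/2] leaf, test {P0(miss), P3@t=31}
    N6 x:[34,36] y:[100/3,37] z:[24,57/2] -> miss, prune
  N5 x:[35,42] y:[24,33] z:[15,33] -> miss, prune

5 AABB tests over nodes [0, 2, 4, 6, 5]; 1 leaf entered; closest P3.

== RESULT ==
5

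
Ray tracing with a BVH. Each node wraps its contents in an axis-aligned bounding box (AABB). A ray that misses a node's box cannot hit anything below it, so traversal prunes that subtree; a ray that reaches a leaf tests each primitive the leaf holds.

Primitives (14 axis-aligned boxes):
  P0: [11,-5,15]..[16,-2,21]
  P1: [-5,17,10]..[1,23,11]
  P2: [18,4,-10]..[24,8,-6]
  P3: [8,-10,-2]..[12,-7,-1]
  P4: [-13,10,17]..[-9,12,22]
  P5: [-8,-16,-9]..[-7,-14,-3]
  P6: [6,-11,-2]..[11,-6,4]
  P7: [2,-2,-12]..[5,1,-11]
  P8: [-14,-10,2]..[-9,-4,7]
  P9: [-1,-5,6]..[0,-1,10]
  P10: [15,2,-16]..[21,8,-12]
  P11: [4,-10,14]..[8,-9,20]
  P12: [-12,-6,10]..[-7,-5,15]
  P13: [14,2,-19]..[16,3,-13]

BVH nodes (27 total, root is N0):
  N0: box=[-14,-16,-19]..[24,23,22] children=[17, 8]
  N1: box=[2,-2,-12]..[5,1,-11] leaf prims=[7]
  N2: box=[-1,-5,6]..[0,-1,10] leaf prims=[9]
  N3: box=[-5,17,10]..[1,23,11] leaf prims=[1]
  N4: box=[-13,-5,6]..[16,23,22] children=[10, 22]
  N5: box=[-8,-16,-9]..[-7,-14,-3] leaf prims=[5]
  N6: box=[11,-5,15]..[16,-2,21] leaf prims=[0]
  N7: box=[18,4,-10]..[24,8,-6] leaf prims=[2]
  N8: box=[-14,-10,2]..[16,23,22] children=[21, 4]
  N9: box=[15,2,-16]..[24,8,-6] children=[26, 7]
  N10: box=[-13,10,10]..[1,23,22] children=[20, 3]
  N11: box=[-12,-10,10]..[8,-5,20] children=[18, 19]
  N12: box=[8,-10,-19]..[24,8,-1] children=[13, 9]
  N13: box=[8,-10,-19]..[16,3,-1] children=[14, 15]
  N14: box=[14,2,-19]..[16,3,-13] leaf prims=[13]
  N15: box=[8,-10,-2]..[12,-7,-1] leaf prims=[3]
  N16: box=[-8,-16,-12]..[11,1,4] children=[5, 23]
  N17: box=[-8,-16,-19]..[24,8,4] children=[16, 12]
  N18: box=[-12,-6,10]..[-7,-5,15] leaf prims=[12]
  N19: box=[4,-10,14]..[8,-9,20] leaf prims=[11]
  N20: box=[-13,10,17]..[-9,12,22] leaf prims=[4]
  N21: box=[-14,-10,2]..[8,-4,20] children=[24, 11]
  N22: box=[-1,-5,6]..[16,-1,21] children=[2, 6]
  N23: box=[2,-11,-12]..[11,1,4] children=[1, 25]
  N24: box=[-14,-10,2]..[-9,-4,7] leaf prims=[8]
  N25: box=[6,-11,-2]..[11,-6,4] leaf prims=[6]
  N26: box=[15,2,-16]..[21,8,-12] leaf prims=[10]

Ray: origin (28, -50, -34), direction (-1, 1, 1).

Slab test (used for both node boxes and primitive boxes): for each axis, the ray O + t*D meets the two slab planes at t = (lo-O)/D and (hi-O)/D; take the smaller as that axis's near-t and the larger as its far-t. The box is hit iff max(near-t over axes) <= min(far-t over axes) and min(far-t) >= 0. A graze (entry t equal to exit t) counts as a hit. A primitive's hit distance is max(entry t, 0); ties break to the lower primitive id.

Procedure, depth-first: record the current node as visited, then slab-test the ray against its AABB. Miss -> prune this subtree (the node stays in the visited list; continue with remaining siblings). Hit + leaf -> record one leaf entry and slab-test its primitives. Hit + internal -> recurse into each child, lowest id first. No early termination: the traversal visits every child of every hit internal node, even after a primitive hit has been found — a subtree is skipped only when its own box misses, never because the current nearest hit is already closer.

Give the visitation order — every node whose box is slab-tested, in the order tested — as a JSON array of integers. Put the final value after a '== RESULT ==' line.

Trace the traversal:
N0 x:[4,42] y:[34,73] z:[15,56] -> hit [34,42], descend [8, 17]
  N8 x:[12,42] y:[40,73] z:[36,56] -> hit [40,42], descend [4, 21]
    N4 x:[12,41] y:[45,73] z:[40,56] -> miss, prune
    N21 x:[20,42] y:[40,46] z:[36,54] -> hit [40,42], descend [11, 24]
      N11 x:[20,40] y:[40,45] z:[44,54] -> miss, prune
      N24 x:[37,42] y:[40,46] z:[36,41] -> hit [40,41] leaf, test {P8@t=40}
  N17 x:[4,36] y:[34,58] z:[15,38] -> hit [34,36], descend [12, 16]
    N12 x:[4,20] y:[40,58] z:[15,33] -> miss, prune
    N16 x:[17,36] y:[34,51] z:[22,38] -> hit [34,36], descend [5, 23]
      N5 x:[35,36] y:[34,36] z:[25,31] -> miss, prune
      N23 x:[17,26] y:[39,51] z:[22,38] -> miss, prune

order=[0, 8, 4, 21, 11, 24, 17, 12, 16, 5, 23]  |boxes|=11  |leaves|=1  hit=P8

== RESULT ==
[0, 8, 4, 21, 11, 24, 17, 12, 16, 5, 23]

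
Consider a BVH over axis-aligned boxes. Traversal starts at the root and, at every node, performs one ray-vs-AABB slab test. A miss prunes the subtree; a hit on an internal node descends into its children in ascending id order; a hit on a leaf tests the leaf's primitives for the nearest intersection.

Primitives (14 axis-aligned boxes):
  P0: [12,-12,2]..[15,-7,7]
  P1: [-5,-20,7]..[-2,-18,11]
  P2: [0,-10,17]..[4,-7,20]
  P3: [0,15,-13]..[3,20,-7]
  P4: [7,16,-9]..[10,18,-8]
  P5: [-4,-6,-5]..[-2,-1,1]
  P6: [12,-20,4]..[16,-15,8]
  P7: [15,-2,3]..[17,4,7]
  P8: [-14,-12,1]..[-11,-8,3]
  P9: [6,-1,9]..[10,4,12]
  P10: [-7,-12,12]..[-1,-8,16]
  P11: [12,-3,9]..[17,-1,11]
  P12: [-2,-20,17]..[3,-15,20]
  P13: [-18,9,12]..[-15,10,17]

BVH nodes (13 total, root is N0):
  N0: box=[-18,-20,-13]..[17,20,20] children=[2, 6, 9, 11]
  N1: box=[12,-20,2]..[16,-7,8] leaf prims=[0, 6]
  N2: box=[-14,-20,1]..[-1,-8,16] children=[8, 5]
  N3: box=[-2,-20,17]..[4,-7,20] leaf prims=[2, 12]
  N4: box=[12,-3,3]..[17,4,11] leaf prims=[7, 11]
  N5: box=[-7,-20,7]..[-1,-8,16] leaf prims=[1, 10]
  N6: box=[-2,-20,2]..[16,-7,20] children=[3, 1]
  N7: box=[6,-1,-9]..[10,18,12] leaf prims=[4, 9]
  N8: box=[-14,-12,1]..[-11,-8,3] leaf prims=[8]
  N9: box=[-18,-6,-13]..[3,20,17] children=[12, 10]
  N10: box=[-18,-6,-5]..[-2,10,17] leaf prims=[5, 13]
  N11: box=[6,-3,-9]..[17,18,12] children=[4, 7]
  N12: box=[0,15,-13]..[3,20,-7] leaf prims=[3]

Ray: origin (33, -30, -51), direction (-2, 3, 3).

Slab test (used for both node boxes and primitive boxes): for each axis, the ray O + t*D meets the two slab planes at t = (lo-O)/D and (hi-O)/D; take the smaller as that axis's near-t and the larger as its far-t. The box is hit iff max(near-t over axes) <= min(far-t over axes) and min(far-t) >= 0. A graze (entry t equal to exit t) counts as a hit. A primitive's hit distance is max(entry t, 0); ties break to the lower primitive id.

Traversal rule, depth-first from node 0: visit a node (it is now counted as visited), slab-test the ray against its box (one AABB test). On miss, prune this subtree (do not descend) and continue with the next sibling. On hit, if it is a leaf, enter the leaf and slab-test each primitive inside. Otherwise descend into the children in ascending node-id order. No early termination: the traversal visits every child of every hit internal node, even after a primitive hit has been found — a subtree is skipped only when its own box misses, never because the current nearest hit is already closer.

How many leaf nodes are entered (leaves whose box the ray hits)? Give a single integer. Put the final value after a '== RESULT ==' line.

Walk:
N0 x:[8,51/2] y:[10/3,50/3] z:[38/3,71/3] -> hit [38/3,50/3], descend [2, 6, 9, 11]
  N2 x:[17,47/2] y:[10/3,22/3] z:[52/3,67/3] -> miss, prune
  N6 x:[17/2,35/2] y:[10/3,23/3] z:[53/3,71/3] -> miss, prune
  N9 x:[15,51/2] y:[8,50/3] z:[38/3,68/3] -> hit [15,50/3], descend [10, 12]
    N10 x:[35/2,51/2] y:[8,40/3] z:[46/3,68/3] -> miss, prune
    N12 x:[15,33/2] y:[15,50/3] z:[38/3,44/3] -> miss, prune
  N11 x:[8,27/2] y:[9,16] z:[14,21] -> miss, prune

Summary -> nodes [0, 2, 6, 9, 10, 12, 11]; box-tests=7; leaf-entries=0; first=miss

== RESULT ==
0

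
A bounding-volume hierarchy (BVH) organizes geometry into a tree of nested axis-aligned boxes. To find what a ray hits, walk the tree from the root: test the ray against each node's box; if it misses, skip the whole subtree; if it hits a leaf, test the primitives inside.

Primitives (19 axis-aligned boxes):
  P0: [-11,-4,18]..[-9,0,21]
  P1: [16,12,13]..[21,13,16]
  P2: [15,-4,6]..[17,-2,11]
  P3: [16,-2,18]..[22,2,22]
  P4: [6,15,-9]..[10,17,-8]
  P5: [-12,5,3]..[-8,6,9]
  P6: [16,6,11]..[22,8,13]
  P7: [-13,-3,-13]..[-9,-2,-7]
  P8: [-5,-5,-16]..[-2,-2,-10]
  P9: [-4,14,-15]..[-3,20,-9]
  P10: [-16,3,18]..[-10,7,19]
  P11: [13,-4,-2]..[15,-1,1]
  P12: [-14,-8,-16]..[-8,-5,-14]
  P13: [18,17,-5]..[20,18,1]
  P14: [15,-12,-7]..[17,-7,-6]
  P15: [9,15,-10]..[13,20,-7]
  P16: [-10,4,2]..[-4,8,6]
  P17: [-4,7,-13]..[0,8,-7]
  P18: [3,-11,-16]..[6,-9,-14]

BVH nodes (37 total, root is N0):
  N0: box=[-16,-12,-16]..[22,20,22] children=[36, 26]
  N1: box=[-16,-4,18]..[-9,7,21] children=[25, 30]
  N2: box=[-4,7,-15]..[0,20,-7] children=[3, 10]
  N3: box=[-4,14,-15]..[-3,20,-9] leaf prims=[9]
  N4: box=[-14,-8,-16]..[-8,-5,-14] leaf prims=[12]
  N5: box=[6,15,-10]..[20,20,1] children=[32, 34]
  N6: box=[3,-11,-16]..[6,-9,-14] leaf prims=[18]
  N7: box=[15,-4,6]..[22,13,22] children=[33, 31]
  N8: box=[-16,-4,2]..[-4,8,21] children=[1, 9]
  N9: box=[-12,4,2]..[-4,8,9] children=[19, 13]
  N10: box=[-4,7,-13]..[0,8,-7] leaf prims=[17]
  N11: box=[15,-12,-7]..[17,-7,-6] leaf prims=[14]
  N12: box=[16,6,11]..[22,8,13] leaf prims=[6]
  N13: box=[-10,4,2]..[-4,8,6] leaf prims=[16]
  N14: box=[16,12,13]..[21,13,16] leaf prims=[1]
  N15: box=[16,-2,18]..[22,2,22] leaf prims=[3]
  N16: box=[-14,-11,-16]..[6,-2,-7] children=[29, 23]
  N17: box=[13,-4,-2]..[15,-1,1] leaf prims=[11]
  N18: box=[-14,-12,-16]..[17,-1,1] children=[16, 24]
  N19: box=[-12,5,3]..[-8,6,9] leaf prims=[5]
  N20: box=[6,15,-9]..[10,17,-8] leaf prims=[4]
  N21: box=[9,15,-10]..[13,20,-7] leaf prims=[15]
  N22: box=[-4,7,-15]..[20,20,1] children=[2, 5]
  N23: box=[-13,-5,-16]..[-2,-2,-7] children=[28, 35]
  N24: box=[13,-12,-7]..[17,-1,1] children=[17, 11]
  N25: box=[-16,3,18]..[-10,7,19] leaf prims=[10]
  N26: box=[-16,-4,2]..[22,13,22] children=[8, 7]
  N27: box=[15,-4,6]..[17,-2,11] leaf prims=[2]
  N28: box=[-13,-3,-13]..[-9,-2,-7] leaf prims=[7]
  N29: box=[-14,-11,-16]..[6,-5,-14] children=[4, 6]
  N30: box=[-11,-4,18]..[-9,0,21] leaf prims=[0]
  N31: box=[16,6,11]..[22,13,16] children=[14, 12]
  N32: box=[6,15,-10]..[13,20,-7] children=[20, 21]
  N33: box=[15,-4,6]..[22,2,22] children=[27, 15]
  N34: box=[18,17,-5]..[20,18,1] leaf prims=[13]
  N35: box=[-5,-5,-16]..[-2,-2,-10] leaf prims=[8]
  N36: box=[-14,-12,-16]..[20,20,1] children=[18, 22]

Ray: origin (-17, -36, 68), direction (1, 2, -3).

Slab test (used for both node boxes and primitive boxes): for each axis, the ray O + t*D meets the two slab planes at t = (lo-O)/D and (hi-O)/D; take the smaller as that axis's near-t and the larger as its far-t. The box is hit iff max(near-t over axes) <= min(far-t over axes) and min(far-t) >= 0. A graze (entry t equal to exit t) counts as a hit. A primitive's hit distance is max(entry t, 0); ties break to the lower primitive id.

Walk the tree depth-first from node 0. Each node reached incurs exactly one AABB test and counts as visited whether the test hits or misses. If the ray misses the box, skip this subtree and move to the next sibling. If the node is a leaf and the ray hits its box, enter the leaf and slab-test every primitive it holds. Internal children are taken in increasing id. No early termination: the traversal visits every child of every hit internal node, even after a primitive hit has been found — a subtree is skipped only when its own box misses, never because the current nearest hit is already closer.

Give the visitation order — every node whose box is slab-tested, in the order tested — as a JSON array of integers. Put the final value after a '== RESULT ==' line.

Walk:
N0 x:[1,39] y:[12,28] z:[46/3,28] -> hit [46/3,28], descend [26, 36]
  N26 x:[1,39] y:[16,49/2] z:[46/3,22] -> hit [16,22], descend [7, 8]
    N7 x:[32,39] y:[16,49/2] z:[46/3,62/3] -> miss, prune
    N8 x:[1,13] y:[16,22] z:[47/3,22] -> miss, prune
  N36 x:[3,37] y:[12,28] z:[67/3,28] -> hit [67/3,28], descend [18, 22]
    N18 x:[3,34] y:[12,35/2] z:[67/3,28] -> miss, prune
    N22 x:[13,37] y:[43/2,28] z:[67/3,83/3] -> hit [67/3,83/3], descend [2, 5]
      N2 x:[13,17] y:[43/2,28] z:[25,83/3] -> miss, prune
      N5 x:[23,37] y:[51/2,28] z:[67/3,26] -> hit [51/2,26], descend [32, 34]
        N32 x:[23,30] y:[51/2,28] z:[25,26] -> hit [51/2,26], descend [20, 21]
          N20 x:[23,27] y:[51/2,53/2] z:[76/3,77/3] -> hit [51/2,77/3] leaf, test {P4@t=51/2}
          N21 x:[26,30] y:[51/2,28] z:[25,26] -> hit [26,26] leaf, test {P15@t=26}
        N34 x:[35,37] y:[53/2,27] z:[67/3,73/3] -> miss, prune

Visited [0, 26, 7, 8, 36, 18, 22, 2, 5, 32, 20, 21, 34]. Tests: 13 box, 2 leaf. Nearest: P4.

== RESULT ==
[0, 26, 7, 8, 36, 18, 22, 2, 5, 32, 20, 21, 34]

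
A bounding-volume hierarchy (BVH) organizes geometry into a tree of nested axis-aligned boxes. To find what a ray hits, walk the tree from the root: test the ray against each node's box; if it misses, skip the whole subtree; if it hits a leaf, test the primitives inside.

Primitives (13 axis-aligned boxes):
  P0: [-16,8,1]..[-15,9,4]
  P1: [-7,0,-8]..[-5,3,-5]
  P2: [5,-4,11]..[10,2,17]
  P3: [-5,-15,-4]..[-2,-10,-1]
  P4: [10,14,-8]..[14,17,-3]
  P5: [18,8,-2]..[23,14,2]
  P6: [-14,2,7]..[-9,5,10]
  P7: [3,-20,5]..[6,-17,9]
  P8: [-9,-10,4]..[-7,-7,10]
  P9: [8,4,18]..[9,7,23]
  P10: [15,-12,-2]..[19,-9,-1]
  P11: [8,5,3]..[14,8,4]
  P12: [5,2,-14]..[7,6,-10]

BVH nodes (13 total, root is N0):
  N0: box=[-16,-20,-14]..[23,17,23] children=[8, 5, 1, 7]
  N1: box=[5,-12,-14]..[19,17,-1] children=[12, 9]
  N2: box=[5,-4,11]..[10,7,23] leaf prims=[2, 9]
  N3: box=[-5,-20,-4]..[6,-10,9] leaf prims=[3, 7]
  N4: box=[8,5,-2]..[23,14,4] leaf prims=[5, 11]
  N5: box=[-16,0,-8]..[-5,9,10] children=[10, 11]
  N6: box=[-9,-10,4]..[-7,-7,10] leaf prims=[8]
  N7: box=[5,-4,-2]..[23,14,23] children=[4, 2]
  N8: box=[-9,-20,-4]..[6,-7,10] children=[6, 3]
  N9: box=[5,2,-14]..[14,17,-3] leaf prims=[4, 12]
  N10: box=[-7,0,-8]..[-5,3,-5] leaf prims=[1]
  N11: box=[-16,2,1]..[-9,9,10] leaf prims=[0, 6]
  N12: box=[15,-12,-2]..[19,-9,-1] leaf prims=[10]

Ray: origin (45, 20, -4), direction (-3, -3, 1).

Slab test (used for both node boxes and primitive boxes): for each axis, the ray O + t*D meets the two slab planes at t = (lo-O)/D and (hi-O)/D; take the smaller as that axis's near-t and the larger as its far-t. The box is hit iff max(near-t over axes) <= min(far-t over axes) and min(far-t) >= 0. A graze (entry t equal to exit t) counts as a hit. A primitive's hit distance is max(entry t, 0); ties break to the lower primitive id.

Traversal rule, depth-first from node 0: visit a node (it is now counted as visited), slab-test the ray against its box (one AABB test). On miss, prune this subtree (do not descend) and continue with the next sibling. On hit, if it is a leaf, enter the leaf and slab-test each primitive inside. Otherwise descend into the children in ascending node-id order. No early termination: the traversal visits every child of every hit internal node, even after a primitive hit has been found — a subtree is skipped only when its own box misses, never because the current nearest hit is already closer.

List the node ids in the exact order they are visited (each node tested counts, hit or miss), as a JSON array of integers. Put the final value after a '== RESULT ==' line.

Walk:
N0 x:[22/3,61/3] y:[1,40/3] z:[-10,27] -> hit [22/3,40/3], descend [1, 5, 7, 8]
  N1 x:[26/3,40/3] y:[1,32/3] z:[-10,3] -> miss, prune
  N5 x:[50/3,61/3] y:[11/3,20/3] z:[-4,14] -> miss, prune
  N7 x:[22/3,40/3] y:[2,8] z:[2,27] -> hit [22/3,8], descend [2, 4]
    N2 x:[35/3,40/3] y:[13/3,8] z:[15,27] -> miss, prune
    N4 x:[22/3,37/3] y:[2,5] z:[2,8] -> miss, prune
  N8 x:[13,18] y:[9,40/3] z:[0,14] -> hit [13,40/3], descend [3, 6]
    N3 x:[13,50/3] y:[10,40/3] z:[0,13] -> hit [13,13] leaf, test {P3(miss), P7@t=13}
    N6 x:[52/3,18] y:[9,10] z:[8,14] -> miss, prune

order=[0, 1, 5, 7, 2, 4, 8, 3, 6]  |boxes|=9  |leaves|=1  hit=P7

== RESULT ==
[0, 1, 5, 7, 2, 4, 8, 3, 6]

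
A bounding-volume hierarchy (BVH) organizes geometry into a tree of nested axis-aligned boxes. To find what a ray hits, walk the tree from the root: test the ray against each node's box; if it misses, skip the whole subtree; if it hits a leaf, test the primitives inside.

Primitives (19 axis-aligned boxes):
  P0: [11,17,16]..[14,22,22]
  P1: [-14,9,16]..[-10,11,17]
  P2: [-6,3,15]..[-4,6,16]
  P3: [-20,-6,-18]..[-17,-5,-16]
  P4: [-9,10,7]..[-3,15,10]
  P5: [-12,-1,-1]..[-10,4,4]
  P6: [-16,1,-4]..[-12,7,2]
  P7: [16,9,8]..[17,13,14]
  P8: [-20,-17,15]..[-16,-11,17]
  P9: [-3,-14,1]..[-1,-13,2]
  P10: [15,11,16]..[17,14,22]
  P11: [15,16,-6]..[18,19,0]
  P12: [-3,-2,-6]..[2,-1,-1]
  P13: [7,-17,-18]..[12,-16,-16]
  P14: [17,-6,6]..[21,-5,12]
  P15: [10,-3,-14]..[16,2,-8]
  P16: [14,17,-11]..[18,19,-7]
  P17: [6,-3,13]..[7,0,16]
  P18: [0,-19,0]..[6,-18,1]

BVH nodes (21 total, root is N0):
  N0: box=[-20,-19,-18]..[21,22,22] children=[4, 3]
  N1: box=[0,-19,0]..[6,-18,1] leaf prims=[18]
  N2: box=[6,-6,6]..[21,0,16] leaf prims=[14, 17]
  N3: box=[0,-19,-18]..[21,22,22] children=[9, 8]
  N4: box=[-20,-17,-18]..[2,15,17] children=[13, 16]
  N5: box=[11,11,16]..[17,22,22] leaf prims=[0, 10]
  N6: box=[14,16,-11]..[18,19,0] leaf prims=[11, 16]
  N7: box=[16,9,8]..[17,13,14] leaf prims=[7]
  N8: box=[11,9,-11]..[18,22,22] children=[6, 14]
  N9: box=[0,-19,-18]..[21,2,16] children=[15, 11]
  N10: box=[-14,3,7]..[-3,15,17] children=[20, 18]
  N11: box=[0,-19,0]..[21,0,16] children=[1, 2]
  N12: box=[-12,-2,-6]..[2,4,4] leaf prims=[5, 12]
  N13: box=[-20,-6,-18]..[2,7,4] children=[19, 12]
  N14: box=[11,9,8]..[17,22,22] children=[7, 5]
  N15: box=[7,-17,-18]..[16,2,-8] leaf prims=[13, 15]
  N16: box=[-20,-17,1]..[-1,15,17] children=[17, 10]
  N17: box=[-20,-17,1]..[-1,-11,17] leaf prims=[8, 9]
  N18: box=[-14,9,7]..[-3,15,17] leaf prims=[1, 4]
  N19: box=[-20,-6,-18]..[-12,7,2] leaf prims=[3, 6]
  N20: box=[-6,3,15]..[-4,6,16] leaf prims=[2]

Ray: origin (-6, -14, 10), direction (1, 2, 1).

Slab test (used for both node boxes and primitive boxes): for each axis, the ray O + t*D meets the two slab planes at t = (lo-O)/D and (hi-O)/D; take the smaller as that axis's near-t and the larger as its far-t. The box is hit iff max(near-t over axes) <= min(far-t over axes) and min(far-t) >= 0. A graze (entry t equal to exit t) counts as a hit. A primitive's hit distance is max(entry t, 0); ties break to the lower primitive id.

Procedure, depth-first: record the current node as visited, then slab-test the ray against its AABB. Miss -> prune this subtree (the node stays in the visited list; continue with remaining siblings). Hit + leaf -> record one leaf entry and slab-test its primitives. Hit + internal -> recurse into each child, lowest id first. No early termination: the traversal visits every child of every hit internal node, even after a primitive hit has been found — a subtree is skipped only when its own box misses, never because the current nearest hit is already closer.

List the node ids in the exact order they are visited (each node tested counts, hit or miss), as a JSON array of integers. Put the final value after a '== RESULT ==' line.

Traverse from the root:
N0 x:[-14,27] y:[-5/2,18] z:[-28,12] -> hit [-5/2,12], descend [3, 4]
  N3 x:[6,27] y:[-5/2,18] z:[-28,12] -> hit [6,12], descend [8, 9]
    N8 x:[17,24] y:[23/2,18] z:[-21,12] -> miss, prune
    N9 x:[6,27] y:[-5/2,8] z:[-28,6] -> hit [6,6], descend [11, 15]
      N11 x:[6,27] y:[-5/2,7] z:[-10,6] -> hit [6,6], descend [1, 2]
        N1 x:[6,12] y:[-5/2,-2] z:[-10,-9] -> miss, prune
        N2 x:[12,27] y:[4,7] z:[-4,6] -> miss, prune
      N15 x:[13,22] y:[-3/2,8] z:[-28,-18] -> miss, prune
  N4 x:[-14,8] y:[-3/2,29/2] z:[-28,7] -> hit [-3/2,7], descend [13, 16]
    N13 x:[-14,8] y:[4,21/2] z:[-28,-6] -> miss, prune
    N16 x:[-14,5] y:[-3/2,29/2] z:[-9,7] -> hit [-3/2,5], descend [10, 17]
      N10 x:[-8,3] y:[17/2,29/2] z:[-3,7] -> miss, prune
      N17 x:[-14,5] y:[-3/2,3/2] z:[-9,7] -> hit [-3/2,3/2] leaf, test {P8(miss), P9(miss)}

Summary -> nodes [0, 3, 8, 9, 11, 1, 2, 15, 4, 13, 16, 10, 17]; box-tests=13; leaf-entries=1; first=miss

== RESULT ==
[0, 3, 8, 9, 11, 1, 2, 15, 4, 13, 16, 10, 17]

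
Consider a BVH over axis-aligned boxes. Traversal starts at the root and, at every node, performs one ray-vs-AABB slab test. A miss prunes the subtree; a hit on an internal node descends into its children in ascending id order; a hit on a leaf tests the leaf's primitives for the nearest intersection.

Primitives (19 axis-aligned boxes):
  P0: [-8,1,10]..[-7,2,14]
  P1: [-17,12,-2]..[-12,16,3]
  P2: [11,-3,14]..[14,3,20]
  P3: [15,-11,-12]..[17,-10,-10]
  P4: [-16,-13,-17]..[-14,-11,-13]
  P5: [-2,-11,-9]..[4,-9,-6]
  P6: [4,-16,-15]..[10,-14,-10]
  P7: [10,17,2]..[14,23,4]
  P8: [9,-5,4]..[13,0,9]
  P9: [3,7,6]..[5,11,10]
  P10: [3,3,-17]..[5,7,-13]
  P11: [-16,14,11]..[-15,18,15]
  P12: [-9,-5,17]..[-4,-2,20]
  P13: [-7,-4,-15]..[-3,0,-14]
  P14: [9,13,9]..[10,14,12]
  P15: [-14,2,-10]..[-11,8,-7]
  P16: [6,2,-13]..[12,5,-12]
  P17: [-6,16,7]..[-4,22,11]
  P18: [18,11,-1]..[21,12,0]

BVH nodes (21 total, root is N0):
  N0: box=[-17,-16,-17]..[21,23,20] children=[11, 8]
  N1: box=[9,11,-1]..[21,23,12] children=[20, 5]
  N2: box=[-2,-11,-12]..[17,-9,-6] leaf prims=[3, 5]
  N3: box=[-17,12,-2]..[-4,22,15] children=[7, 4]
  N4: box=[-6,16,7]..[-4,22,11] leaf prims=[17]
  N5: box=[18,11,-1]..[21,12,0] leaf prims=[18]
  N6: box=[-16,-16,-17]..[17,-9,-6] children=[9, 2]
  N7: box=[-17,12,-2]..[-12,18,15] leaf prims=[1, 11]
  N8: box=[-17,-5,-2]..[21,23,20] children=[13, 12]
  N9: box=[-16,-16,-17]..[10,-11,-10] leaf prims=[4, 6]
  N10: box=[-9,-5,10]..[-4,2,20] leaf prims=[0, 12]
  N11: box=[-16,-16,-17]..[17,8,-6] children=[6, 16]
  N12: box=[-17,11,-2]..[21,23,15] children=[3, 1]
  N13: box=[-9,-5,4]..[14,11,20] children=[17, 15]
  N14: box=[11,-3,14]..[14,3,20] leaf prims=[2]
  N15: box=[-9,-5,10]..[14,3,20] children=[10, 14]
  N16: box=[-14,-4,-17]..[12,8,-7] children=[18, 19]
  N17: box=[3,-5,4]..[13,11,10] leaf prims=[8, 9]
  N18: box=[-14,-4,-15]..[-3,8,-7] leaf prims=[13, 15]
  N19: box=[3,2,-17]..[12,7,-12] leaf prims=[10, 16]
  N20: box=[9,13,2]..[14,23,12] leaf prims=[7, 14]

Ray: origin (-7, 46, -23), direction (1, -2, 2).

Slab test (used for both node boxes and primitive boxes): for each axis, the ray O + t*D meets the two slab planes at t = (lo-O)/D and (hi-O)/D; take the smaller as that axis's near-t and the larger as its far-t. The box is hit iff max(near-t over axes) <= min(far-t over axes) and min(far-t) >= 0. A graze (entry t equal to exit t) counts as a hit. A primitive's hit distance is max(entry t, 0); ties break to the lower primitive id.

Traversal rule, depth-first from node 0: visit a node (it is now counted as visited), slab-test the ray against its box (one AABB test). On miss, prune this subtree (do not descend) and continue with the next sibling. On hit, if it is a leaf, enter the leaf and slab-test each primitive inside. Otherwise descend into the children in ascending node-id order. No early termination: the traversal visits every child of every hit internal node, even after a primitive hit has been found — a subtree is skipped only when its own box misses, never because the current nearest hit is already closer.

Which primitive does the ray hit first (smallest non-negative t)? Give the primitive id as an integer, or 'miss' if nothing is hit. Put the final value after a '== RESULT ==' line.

Traverse from the root:
N0 x:[-10,28] y:[23/2,31] z:[3,43/2] -> hit [23/2,43/2], descend [8, 11]
  N8 x:[-10,28] y:[23/2,51/2] z:[21/2,43/2] -> hit [23/2,43/2], descend [12, 13]
    N12 x:[-10,28] y:[23/2,35/2] z:[21/2,19] -> hit [23/2,35/2], descend [1, 3]
      N1 x:[16,28] y:[23/2,35/2] z:[11,35/2] -> hit [16,35/2], descend [5, 20]
        N5 x:[25,28] y:[17,35/2] z:[11,23/2] -> miss, prune
        N20 x:[16,21] y:[23/2,33/2] z:[25/2,35/2] -> hit [16,33/2] leaf, test {P7(miss), P14@t=16}
      N3 x:[-10,3] y:[12,17] z:[21/2,19] -> miss, prune
    N13 x:[-2,21] y:[35/2,51/2] z:[27/2,43/2] -> hit [35/2,21], descend [15, 17]
      N15 x:[-2,21] y:[43/2,51/2] z:[33/2,43/2] -> miss, prune
      N17 x:[10,20] y:[35/2,51/2] z:[27/2,33/2] -> miss, prune
  N11 x:[-9,24] y:[19,31] z:[3,17/2] -> miss, prune

Visited [0, 8, 12, 1, 5, 20, 3, 13, 15, 17, 11]. Tests: 11 box, 1 leaf. Nearest: P14.

== RESULT ==
14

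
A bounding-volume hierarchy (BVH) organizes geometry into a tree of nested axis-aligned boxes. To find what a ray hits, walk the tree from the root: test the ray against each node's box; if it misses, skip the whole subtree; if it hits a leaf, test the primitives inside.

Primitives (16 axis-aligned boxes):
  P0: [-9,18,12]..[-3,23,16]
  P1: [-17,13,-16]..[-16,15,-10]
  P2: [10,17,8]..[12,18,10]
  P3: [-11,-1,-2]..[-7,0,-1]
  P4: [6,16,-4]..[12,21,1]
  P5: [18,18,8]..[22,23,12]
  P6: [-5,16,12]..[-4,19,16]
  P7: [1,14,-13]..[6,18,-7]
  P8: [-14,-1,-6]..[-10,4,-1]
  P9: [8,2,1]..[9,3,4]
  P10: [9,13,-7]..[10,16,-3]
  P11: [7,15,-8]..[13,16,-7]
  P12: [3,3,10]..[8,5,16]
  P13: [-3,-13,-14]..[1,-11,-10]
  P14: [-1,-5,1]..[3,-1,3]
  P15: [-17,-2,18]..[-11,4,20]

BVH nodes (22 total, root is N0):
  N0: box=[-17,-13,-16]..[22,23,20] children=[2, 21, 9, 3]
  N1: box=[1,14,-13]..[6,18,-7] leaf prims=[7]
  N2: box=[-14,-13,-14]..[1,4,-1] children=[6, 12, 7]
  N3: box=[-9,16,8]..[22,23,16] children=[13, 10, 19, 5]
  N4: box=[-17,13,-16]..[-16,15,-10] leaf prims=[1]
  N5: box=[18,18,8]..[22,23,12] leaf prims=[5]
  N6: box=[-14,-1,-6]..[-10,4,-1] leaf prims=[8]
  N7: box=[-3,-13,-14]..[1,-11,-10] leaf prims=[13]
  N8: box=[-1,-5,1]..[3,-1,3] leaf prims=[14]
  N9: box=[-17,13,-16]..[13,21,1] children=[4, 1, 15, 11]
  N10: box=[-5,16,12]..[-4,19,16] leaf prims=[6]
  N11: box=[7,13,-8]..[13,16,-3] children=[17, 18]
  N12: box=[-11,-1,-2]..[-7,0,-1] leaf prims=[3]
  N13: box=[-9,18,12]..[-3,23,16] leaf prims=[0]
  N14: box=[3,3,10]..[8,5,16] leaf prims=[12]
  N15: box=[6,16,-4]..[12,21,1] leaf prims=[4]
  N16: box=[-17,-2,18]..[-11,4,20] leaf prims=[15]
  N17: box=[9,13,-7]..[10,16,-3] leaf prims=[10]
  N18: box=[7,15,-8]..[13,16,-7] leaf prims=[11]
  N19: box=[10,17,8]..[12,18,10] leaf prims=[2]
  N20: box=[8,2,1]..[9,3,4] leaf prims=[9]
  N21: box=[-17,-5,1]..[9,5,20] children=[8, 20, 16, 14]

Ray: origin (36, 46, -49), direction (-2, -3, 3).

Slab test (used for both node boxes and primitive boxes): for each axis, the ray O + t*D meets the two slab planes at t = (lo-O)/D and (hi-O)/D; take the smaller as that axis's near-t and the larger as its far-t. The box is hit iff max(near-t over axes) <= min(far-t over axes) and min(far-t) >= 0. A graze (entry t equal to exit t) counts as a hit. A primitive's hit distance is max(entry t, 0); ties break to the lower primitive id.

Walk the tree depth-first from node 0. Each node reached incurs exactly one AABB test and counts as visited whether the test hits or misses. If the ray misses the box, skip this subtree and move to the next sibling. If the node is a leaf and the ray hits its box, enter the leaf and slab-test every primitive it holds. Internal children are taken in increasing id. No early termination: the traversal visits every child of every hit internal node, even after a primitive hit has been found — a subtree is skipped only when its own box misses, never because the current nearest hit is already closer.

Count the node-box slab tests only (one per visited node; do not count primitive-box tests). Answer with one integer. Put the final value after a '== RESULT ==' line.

Walk:
N0 x:[7,53/2] y:[23/3,59/3] z:[11,23] -> hit [11,59/3], descend [2, 3, 9, 21]
  N2 x:[35/2,25] y:[14,59/3] z:[35/3,16] -> miss, prune
  N3 x:[7,45/2] y:[23/3,10] z:[19,65/3] -> miss, prune
  N9 x:[23/2,53/2] y:[25/3,11] z:[11,50/3] -> miss, prune
  N21 x:[27/2,53/2] y:[41/3,17] z:[50/3,23] -> hit [50/3,17], descend [8, 14, 16, 20]
    N8 x:[33/2,37/2] y:[47/3,17] z:[50/3,52/3] -> hit [50/3,17] leaf, test {P14@t=50/3}
    N14 x:[14,33/2] y:[41/3,43/3] z:[59/3,65/3] -> miss, prune
    N16 x:[47/2,53/2] y:[14,16] z:[67/3,23] -> miss, prune
    N20 x:[27/2,14] y:[43/3,44/3] z:[50/3,53/3] -> miss, prune

Visited [0, 2, 3, 9, 21, 8, 14, 16, 20]. Tests: 9 box, 1 leaf. Nearest: P14.

== RESULT ==
9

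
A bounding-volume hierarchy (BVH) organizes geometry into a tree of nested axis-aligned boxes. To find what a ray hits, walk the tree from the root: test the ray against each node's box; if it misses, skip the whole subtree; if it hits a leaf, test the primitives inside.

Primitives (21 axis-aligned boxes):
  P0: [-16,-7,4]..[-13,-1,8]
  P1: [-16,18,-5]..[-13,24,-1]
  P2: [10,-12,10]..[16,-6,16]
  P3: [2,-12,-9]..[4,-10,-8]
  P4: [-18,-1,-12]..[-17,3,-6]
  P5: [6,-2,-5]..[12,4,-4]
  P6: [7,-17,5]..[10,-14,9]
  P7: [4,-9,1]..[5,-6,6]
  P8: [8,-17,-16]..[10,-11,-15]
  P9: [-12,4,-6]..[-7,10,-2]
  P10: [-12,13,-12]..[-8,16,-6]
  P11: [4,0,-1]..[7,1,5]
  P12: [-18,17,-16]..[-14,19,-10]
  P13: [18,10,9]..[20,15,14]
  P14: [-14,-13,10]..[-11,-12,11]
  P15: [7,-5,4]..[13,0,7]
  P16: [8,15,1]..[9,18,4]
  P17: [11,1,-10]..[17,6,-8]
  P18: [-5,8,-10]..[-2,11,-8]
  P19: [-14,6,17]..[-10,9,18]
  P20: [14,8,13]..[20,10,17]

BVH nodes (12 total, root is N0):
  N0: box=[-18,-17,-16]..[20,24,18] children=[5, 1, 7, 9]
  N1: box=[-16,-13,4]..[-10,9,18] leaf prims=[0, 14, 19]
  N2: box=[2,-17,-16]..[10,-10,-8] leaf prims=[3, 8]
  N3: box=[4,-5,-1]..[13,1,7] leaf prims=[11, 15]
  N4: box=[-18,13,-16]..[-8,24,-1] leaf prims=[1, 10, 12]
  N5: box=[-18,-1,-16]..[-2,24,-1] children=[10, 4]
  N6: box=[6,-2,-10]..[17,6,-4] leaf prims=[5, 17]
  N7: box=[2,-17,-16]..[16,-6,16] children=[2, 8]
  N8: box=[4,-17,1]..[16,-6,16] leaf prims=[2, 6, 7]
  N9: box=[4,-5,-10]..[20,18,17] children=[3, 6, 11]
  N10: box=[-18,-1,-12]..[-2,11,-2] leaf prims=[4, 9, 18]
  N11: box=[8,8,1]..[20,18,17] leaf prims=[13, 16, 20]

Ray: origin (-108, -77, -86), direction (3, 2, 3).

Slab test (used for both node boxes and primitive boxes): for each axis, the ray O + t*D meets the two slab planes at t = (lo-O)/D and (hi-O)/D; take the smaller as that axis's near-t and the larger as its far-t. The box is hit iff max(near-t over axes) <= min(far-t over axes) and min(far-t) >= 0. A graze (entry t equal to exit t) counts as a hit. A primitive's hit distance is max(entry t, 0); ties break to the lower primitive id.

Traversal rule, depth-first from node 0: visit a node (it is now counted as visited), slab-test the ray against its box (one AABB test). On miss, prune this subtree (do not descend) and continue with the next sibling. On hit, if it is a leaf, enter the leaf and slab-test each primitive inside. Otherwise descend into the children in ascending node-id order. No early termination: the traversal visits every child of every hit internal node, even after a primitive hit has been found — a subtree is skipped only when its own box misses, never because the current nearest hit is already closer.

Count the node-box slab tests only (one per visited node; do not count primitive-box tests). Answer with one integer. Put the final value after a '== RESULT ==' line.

Trace the traversal:
N0 x:[30,128/3] y:[30,101/2] z:[70/3,104/3] -> hit [30,104/3], descend [1, 5, 7, 9]
  N1 x:[92/3,98/3] y:[32,43] z:[30,104/3] -> hit [32,98/3] leaf, test {P0(miss), P14@t=32, P19(miss)}
  N5 x:[30,106/3] y:[38,101/2] z:[70/3,85/3] -> miss, prune
  N7 x:[110/3,124/3] y:[30,71/2] z:[70/3,34] -> miss, prune
  N9 x:[112/3,128/3] y:[36,95/2] z:[76/3,103/3] -> miss, prune

Visited [0, 1, 5, 7, 9]. Tests: 5 box, 1 leaf. Nearest: P14.

== RESULT ==
5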